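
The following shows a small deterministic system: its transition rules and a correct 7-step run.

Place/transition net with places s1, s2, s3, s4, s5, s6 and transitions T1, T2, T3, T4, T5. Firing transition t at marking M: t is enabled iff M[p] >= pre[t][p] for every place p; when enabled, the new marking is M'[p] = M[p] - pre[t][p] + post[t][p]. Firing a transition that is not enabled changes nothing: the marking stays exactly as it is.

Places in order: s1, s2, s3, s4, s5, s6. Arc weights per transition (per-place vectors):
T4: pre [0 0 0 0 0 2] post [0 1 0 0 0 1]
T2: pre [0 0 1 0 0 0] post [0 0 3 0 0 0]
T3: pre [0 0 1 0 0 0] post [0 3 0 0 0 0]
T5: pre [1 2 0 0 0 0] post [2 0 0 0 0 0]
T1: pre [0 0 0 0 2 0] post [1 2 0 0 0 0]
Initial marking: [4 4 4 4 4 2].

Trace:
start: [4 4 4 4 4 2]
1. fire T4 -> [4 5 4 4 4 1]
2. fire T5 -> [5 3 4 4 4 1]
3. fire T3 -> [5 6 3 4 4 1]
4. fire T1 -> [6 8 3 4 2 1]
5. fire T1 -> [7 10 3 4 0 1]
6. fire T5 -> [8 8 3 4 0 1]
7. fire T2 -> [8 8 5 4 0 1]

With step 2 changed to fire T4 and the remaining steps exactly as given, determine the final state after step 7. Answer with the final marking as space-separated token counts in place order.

(re-executing from step 2 with the substitution; state before step 2: [4 5 4 4 4 1])
2. fire T4 -> [4 5 4 4 4 1]
3. fire T3 -> [4 8 3 4 4 1]
4. fire T1 -> [5 10 3 4 2 1]
5. fire T1 -> [6 12 3 4 0 1]
6. fire T5 -> [7 10 3 4 0 1]
7. fire T2 -> [7 10 5 4 0 1]

7 10 5 4 0 1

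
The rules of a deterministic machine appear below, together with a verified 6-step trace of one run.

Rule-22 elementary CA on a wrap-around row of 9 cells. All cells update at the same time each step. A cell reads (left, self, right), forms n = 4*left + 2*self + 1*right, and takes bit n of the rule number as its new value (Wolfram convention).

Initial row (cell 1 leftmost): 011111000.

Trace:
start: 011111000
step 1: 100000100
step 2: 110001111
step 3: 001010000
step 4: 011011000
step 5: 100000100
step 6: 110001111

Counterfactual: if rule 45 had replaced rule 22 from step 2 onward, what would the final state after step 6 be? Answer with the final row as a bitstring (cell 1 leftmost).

111011111

(re-executing steps 2..6 under rule 45; state before step 2: 100000100)
step 2: 101110100
step 3: 111001100
step 4: 100001000
step 5: 101101010
step 6: 111011111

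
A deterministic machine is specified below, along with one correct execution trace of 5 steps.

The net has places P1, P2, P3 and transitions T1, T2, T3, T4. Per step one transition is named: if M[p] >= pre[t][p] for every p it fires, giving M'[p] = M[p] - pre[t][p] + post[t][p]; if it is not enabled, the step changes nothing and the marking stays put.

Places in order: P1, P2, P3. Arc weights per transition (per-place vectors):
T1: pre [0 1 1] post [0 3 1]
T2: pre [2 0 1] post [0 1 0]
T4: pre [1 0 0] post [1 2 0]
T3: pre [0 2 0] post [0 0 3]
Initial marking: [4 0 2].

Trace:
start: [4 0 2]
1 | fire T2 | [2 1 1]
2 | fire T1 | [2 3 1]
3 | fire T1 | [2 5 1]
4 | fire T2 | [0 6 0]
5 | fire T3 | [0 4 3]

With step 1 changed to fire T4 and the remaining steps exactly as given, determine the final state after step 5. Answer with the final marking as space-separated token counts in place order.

(re-executing from step 1 with the substitution; state before step 1: [4 0 2])
1 | fire T4 | [4 2 2]
2 | fire T1 | [4 4 2]
3 | fire T1 | [4 6 2]
4 | fire T2 | [2 7 1]
5 | fire T3 | [2 5 4]

2 5 4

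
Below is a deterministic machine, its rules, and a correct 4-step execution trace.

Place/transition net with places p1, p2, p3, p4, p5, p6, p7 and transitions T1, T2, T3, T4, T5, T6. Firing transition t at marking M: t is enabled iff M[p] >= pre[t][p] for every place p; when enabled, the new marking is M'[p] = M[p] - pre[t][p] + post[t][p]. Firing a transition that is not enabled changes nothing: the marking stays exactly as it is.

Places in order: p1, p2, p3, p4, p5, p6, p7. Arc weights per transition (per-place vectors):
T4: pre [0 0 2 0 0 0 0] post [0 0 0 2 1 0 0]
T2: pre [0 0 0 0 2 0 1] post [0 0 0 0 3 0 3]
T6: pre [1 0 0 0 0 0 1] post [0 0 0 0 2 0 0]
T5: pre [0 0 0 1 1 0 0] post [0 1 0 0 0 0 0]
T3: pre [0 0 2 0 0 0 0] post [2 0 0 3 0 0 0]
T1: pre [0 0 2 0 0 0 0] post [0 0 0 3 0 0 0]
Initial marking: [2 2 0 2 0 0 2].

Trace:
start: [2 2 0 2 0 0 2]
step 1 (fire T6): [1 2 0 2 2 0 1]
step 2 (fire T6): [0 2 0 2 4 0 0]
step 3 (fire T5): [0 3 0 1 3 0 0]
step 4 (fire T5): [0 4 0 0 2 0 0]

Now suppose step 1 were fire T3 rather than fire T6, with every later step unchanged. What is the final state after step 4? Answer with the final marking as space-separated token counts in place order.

1 4 0 0 0 0 1

(re-executing from step 1 with the substitution; state before step 1: [2 2 0 2 0 0 2])
step 1 (fire T3): [2 2 0 2 0 0 2]
step 2 (fire T6): [1 2 0 2 2 0 1]
step 3 (fire T5): [1 3 0 1 1 0 1]
step 4 (fire T5): [1 4 0 0 0 0 1]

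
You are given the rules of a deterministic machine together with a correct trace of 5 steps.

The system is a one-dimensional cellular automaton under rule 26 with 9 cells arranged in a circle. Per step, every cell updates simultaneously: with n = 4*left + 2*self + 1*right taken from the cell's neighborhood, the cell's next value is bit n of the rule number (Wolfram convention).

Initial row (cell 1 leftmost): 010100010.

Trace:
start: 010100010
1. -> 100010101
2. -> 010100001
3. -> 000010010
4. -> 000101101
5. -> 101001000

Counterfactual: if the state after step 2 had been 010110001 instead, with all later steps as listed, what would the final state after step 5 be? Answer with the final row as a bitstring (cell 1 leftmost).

state after step 2 := 010110001
3. -> 000101010
4. -> 001000001
5. -> 110100010

110100010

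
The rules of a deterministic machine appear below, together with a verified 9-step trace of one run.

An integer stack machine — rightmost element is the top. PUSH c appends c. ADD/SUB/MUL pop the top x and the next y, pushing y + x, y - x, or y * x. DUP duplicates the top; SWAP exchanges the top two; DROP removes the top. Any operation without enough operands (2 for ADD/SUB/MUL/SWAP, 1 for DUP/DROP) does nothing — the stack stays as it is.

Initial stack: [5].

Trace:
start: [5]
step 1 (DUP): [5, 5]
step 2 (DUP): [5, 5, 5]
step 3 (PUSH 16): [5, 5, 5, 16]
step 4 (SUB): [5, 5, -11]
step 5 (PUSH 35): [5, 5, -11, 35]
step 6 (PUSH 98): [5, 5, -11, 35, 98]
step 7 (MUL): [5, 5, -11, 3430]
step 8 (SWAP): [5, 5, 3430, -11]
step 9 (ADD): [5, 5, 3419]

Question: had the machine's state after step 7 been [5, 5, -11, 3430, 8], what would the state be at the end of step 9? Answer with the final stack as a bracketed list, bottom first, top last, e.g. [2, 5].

[5, 5, -11, 3438]

state after step 7 := [5, 5, -11, 3430, 8]
step 8 (SWAP): [5, 5, -11, 8, 3430]
step 9 (ADD): [5, 5, -11, 3438]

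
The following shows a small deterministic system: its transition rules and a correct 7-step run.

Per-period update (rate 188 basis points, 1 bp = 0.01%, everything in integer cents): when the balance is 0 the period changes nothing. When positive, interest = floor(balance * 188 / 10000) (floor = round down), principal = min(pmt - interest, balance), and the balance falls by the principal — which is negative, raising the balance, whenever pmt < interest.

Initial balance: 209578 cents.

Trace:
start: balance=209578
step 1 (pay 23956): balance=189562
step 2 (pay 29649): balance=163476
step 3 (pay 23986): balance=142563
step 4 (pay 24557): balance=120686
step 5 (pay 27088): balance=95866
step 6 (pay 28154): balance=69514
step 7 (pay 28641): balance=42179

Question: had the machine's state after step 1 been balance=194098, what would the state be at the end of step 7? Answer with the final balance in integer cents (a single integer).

47253

state after step 1 := balance=194098
step 2 (pay 29649): balance=168098
step 3 (pay 23986): balance=147272
step 4 (pay 24557): balance=125483
step 5 (pay 27088): balance=100754
step 6 (pay 28154): balance=74494
step 7 (pay 28641): balance=47253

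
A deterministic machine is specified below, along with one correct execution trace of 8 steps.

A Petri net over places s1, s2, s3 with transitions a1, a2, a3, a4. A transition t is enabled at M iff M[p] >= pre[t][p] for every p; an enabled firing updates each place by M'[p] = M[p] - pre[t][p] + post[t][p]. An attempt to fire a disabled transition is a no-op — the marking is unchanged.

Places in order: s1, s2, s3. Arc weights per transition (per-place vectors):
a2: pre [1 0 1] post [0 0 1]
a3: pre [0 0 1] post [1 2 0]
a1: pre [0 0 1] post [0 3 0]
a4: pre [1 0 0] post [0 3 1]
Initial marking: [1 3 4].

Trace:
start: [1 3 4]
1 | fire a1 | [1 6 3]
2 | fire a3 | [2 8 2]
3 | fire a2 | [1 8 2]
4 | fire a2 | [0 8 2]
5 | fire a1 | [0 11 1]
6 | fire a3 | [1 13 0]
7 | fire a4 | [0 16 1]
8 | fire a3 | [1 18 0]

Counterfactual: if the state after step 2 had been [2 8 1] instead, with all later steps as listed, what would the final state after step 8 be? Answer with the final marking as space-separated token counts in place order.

state after step 2 := [2 8 1]
3 | fire a2 | [1 8 1]
4 | fire a2 | [0 8 1]
5 | fire a1 | [0 11 0]
6 | fire a3 | [0 11 0]
7 | fire a4 | [0 11 0]
8 | fire a3 | [0 11 0]

0 11 0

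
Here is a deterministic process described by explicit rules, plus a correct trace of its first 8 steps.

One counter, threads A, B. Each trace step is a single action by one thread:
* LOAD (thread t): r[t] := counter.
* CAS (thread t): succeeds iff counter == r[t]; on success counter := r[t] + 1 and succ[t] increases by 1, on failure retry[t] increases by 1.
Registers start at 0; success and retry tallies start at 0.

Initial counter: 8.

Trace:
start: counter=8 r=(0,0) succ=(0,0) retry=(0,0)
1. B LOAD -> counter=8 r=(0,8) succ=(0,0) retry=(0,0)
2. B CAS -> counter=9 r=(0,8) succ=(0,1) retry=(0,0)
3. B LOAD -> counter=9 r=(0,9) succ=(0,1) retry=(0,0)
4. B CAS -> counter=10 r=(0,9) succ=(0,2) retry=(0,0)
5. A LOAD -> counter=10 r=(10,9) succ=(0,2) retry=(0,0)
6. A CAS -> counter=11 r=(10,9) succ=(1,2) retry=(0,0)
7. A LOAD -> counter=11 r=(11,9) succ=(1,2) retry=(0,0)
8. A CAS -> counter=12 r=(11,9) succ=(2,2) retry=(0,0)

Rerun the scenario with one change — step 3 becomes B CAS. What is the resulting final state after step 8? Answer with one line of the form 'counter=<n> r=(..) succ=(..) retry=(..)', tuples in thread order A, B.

(re-executing from step 3 with the substitution; state before step 3: counter=9 r=(0,8) succ=(0,1) retry=(0,0))
3. B CAS -> counter=9 r=(0,8) succ=(0,1) retry=(0,1)
4. B CAS -> counter=9 r=(0,8) succ=(0,1) retry=(0,2)
5. A LOAD -> counter=9 r=(9,8) succ=(0,1) retry=(0,2)
6. A CAS -> counter=10 r=(9,8) succ=(1,1) retry=(0,2)
7. A LOAD -> counter=10 r=(10,8) succ=(1,1) retry=(0,2)
8. A CAS -> counter=11 r=(10,8) succ=(2,1) retry=(0,2)

counter=11 r=(10,8) succ=(2,1) retry=(0,2)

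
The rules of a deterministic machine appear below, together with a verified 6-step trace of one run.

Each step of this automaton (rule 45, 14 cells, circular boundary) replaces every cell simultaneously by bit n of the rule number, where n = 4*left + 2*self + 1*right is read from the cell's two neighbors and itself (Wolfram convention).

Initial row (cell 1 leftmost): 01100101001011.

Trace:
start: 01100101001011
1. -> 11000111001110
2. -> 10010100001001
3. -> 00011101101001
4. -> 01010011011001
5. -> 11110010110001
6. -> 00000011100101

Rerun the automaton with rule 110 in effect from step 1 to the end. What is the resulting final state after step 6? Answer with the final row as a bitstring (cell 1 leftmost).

10000000110011

(re-executing steps 1..6 under rule 110; state before step 1: 01100101001011)
1. -> 11101111011111
2. -> 00111001110000
3. -> 01101011010000
4. -> 11111111110000
5. -> 10000000010001
6. -> 10000000110011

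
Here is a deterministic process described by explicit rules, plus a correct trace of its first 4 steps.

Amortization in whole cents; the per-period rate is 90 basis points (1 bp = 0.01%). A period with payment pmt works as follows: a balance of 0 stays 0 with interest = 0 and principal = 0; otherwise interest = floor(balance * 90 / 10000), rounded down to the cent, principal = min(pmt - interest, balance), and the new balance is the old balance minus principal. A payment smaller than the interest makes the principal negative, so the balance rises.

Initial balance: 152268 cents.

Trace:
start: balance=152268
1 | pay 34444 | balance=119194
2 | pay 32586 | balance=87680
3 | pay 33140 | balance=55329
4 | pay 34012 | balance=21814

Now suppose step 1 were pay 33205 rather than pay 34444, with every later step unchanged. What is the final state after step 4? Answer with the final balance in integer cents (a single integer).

(re-executing from step 1 with the substitution; state before step 1: balance=152268)
1 | pay 33205 | balance=120433
2 | pay 32586 | balance=88930
3 | pay 33140 | balance=56590
4 | pay 34012 | balance=23087

23087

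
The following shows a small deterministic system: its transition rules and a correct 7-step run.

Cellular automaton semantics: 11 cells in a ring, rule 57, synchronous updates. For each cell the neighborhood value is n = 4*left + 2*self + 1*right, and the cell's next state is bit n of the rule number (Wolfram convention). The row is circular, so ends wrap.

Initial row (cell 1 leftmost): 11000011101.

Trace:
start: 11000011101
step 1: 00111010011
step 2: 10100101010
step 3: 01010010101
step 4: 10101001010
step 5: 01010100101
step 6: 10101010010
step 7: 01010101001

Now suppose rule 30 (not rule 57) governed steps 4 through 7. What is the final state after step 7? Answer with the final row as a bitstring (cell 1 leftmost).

01010111001

(re-executing steps 4..7 under rule 30; state before step 4: 01010010101)
step 4: 01011110101
step 5: 01010000101
step 6: 01011001101
step 7: 01010111001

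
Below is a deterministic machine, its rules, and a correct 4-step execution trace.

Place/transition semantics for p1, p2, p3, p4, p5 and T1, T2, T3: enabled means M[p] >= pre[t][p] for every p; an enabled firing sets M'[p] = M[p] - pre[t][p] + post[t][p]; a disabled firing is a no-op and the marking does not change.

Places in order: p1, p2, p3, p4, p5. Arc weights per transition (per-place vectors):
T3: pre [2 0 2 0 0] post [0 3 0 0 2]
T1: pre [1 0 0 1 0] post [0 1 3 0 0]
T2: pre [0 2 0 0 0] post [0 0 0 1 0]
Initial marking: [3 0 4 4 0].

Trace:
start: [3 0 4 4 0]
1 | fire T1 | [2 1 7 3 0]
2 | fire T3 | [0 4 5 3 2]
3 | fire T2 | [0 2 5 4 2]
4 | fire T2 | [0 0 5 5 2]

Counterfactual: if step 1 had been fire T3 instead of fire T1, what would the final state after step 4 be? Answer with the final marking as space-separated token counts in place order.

(re-executing from step 1 with the substitution; state before step 1: [3 0 4 4 0])
1 | fire T3 | [1 3 2 4 2]
2 | fire T3 | [1 3 2 4 2]
3 | fire T2 | [1 1 2 5 2]
4 | fire T2 | [1 1 2 5 2]

1 1 2 5 2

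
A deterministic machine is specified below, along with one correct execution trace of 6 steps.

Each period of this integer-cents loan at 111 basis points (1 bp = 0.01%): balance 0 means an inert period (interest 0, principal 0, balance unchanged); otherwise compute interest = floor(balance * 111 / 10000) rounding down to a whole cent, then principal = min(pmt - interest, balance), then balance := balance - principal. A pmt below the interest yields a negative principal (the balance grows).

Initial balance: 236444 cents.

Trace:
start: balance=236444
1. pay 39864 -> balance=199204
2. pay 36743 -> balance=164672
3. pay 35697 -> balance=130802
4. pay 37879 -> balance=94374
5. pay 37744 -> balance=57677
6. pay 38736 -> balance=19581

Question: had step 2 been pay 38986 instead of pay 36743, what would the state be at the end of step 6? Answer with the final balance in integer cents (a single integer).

(re-executing from step 2 with the substitution; state before step 2: balance=199204)
2. pay 38986 -> balance=162429
3. pay 35697 -> balance=128534
4. pay 37879 -> balance=92081
5. pay 37744 -> balance=55359
6. pay 38736 -> balance=17237

17237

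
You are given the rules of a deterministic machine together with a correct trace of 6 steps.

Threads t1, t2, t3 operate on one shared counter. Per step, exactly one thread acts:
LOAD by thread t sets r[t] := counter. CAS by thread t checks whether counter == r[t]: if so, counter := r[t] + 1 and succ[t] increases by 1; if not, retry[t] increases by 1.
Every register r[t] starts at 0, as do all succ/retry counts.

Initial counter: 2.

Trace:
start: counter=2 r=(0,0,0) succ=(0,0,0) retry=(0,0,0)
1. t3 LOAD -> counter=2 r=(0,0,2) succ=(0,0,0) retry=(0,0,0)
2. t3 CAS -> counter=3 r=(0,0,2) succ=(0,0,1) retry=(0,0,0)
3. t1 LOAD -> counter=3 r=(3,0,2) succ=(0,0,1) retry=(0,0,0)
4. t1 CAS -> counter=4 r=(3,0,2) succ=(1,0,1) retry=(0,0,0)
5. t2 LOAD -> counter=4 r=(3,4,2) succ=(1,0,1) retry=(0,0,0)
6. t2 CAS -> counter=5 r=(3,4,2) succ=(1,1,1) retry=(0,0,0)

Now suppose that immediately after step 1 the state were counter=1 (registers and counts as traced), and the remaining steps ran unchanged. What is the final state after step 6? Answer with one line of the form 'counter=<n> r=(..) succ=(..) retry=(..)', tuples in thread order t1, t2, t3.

state after step 1 := counter=1 r=(0,0,2) succ=(0,0,0) retry=(0,0,0)
2. t3 CAS -> counter=1 r=(0,0,2) succ=(0,0,0) retry=(0,0,1)
3. t1 LOAD -> counter=1 r=(1,0,2) succ=(0,0,0) retry=(0,0,1)
4. t1 CAS -> counter=2 r=(1,0,2) succ=(1,0,0) retry=(0,0,1)
5. t2 LOAD -> counter=2 r=(1,2,2) succ=(1,0,0) retry=(0,0,1)
6. t2 CAS -> counter=3 r=(1,2,2) succ=(1,1,0) retry=(0,0,1)

counter=3 r=(1,2,2) succ=(1,1,0) retry=(0,0,1)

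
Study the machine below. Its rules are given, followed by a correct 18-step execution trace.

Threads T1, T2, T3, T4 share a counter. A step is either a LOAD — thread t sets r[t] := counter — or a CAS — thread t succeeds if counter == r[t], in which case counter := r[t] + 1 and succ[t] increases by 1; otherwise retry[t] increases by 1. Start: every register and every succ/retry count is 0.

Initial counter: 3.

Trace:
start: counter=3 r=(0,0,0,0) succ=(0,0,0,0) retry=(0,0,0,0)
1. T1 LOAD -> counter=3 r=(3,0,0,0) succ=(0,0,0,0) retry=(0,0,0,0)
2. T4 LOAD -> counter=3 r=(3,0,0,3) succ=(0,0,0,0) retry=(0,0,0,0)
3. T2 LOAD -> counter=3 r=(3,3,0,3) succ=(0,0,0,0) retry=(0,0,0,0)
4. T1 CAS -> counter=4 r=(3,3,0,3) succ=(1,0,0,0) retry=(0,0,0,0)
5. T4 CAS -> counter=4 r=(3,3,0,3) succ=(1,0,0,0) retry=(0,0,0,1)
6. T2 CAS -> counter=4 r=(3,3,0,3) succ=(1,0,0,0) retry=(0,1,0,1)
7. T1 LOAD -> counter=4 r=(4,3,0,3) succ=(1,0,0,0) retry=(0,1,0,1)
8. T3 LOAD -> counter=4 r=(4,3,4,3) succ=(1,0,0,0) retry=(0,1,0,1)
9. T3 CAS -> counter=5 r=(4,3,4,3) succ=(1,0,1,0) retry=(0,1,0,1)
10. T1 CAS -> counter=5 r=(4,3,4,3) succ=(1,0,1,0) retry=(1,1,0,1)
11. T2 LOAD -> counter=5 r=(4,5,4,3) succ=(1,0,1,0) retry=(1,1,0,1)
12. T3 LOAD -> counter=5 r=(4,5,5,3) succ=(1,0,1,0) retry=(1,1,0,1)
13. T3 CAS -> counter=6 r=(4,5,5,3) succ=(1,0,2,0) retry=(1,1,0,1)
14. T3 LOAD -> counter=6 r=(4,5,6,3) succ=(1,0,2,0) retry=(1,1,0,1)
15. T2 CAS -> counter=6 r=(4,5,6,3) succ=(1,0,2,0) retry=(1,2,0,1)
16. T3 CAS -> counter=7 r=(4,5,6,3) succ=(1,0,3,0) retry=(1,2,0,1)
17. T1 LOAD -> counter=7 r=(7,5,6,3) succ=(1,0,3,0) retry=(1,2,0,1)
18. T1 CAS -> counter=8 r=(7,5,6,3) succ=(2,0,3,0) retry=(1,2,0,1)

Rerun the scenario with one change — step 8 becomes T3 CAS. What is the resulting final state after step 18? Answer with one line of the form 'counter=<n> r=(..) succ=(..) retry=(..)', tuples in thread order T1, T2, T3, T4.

counter=8 r=(7,5,6,3) succ=(3,0,2,0) retry=(0,2,2,1)

(re-executing from step 8 with the substitution; state before step 8: counter=4 r=(4,3,0,3) succ=(1,0,0,0) retry=(0,1,0,1))
8. T3 CAS -> counter=4 r=(4,3,0,3) succ=(1,0,0,0) retry=(0,1,1,1)
9. T3 CAS -> counter=4 r=(4,3,0,3) succ=(1,0,0,0) retry=(0,1,2,1)
10. T1 CAS -> counter=5 r=(4,3,0,3) succ=(2,0,0,0) retry=(0,1,2,1)
11. T2 LOAD -> counter=5 r=(4,5,0,3) succ=(2,0,0,0) retry=(0,1,2,1)
12. T3 LOAD -> counter=5 r=(4,5,5,3) succ=(2,0,0,0) retry=(0,1,2,1)
13. T3 CAS -> counter=6 r=(4,5,5,3) succ=(2,0,1,0) retry=(0,1,2,1)
14. T3 LOAD -> counter=6 r=(4,5,6,3) succ=(2,0,1,0) retry=(0,1,2,1)
15. T2 CAS -> counter=6 r=(4,5,6,3) succ=(2,0,1,0) retry=(0,2,2,1)
16. T3 CAS -> counter=7 r=(4,5,6,3) succ=(2,0,2,0) retry=(0,2,2,1)
17. T1 LOAD -> counter=7 r=(7,5,6,3) succ=(2,0,2,0) retry=(0,2,2,1)
18. T1 CAS -> counter=8 r=(7,5,6,3) succ=(3,0,2,0) retry=(0,2,2,1)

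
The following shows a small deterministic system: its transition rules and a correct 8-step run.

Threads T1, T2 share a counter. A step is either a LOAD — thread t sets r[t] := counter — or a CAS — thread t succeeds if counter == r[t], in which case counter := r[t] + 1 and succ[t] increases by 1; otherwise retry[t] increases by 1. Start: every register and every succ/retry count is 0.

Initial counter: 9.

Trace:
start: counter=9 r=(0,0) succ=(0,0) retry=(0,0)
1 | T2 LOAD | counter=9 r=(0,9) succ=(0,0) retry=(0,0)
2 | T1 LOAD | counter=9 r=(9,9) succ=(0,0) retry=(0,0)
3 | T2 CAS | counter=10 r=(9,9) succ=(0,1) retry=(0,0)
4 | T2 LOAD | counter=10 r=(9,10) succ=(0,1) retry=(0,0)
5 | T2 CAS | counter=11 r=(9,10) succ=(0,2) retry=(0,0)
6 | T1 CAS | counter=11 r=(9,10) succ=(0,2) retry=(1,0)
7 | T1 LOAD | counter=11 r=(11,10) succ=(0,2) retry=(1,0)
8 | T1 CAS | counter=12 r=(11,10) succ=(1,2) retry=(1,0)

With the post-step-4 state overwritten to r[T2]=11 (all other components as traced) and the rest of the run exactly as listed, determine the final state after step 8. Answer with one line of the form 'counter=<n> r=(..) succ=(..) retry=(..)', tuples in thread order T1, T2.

state after step 4 := counter=10 r=(9,11) succ=(0,1) retry=(0,0)
5 | T2 CAS | counter=10 r=(9,11) succ=(0,1) retry=(0,1)
6 | T1 CAS | counter=10 r=(9,11) succ=(0,1) retry=(1,1)
7 | T1 LOAD | counter=10 r=(10,11) succ=(0,1) retry=(1,1)
8 | T1 CAS | counter=11 r=(10,11) succ=(1,1) retry=(1,1)

counter=11 r=(10,11) succ=(1,1) retry=(1,1)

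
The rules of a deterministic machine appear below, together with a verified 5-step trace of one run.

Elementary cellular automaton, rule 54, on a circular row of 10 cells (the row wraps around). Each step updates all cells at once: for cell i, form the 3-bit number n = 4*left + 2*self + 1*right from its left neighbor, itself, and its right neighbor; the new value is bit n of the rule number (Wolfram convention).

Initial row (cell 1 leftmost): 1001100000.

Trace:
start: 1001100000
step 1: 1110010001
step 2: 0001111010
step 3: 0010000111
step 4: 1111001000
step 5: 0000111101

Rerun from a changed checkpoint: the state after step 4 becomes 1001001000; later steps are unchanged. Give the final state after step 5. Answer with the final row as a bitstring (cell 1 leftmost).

1111111101

state after step 4 := 1001001000
step 5: 1111111101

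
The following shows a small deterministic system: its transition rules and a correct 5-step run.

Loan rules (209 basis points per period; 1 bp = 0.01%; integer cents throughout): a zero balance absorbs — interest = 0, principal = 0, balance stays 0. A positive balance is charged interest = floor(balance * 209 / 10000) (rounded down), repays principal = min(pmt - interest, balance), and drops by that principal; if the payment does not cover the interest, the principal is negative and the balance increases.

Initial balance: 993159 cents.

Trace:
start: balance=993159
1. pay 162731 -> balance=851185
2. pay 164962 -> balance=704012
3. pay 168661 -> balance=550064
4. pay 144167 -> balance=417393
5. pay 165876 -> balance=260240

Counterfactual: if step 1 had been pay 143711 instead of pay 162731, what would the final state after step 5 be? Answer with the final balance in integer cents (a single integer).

(re-executing from step 1 with the substitution; state before step 1: balance=993159)
1. pay 143711 -> balance=870205
2. pay 164962 -> balance=723430
3. pay 168661 -> balance=569888
4. pay 144167 -> balance=437631
5. pay 165876 -> balance=280901

280901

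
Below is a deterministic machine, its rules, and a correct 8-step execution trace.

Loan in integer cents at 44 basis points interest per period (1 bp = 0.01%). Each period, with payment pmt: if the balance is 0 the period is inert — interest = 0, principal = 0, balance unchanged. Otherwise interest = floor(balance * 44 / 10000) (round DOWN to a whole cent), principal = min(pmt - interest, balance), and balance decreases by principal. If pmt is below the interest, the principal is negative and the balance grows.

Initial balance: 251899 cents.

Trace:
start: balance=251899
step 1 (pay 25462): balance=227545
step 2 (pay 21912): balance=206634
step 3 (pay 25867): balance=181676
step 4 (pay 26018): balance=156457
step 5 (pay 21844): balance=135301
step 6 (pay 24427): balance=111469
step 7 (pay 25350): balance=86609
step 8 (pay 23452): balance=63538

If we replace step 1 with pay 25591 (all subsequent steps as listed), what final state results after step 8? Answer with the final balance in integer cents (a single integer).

63402

(re-executing from step 1 with the substitution; state before step 1: balance=251899)
step 1 (pay 25591): balance=227416
step 2 (pay 21912): balance=206504
step 3 (pay 25867): balance=181545
step 4 (pay 26018): balance=156325
step 5 (pay 21844): balance=135168
step 6 (pay 24427): balance=111335
step 7 (pay 25350): balance=86474
step 8 (pay 23452): balance=63402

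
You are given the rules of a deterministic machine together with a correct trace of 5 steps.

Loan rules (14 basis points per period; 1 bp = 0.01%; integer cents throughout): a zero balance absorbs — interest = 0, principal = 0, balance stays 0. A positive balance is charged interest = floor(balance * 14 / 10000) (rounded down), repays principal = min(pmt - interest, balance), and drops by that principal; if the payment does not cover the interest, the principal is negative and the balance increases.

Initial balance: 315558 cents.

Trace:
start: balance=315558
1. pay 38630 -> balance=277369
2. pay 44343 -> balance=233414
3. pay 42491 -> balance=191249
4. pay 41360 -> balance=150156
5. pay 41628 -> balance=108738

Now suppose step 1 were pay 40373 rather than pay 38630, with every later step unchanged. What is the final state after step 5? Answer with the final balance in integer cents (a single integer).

(re-executing from step 1 with the substitution; state before step 1: balance=315558)
1. pay 40373 -> balance=275626
2. pay 44343 -> balance=231668
3. pay 42491 -> balance=189501
4. pay 41360 -> balance=148406
5. pay 41628 -> balance=106985

106985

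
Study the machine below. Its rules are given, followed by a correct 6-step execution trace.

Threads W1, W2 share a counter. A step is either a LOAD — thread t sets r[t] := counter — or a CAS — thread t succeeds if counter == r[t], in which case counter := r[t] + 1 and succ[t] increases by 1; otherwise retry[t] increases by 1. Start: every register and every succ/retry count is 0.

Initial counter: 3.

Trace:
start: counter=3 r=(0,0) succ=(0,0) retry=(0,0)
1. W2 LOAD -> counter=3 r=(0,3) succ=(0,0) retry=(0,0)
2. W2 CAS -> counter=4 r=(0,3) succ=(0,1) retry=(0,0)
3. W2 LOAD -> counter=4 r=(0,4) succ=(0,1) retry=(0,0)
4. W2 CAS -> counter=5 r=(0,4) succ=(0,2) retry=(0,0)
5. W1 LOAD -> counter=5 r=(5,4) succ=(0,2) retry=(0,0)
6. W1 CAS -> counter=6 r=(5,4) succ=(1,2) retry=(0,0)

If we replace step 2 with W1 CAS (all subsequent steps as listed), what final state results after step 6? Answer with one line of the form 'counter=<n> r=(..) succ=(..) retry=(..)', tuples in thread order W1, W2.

counter=5 r=(4,3) succ=(1,1) retry=(1,0)

(re-executing from step 2 with the substitution; state before step 2: counter=3 r=(0,3) succ=(0,0) retry=(0,0))
2. W1 CAS -> counter=3 r=(0,3) succ=(0,0) retry=(1,0)
3. W2 LOAD -> counter=3 r=(0,3) succ=(0,0) retry=(1,0)
4. W2 CAS -> counter=4 r=(0,3) succ=(0,1) retry=(1,0)
5. W1 LOAD -> counter=4 r=(4,3) succ=(0,1) retry=(1,0)
6. W1 CAS -> counter=5 r=(4,3) succ=(1,1) retry=(1,0)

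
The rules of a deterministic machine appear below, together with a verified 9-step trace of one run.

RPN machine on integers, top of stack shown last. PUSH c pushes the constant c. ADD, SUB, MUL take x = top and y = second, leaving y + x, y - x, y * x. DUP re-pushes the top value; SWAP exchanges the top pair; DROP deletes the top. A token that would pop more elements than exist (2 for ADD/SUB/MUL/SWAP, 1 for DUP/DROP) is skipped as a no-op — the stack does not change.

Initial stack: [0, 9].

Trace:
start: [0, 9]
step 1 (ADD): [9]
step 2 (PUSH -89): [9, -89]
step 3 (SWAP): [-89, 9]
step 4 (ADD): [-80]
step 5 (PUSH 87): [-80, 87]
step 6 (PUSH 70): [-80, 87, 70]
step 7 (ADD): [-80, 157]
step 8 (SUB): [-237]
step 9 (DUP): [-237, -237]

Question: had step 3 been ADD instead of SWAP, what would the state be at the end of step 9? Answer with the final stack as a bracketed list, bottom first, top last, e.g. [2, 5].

(re-executing from step 3 with the substitution; state before step 3: [9, -89])
step 3 (ADD): [-80]
step 4 (ADD): [-80]
step 5 (PUSH 87): [-80, 87]
step 6 (PUSH 70): [-80, 87, 70]
step 7 (ADD): [-80, 157]
step 8 (SUB): [-237]
step 9 (DUP): [-237, -237]

[-237, -237]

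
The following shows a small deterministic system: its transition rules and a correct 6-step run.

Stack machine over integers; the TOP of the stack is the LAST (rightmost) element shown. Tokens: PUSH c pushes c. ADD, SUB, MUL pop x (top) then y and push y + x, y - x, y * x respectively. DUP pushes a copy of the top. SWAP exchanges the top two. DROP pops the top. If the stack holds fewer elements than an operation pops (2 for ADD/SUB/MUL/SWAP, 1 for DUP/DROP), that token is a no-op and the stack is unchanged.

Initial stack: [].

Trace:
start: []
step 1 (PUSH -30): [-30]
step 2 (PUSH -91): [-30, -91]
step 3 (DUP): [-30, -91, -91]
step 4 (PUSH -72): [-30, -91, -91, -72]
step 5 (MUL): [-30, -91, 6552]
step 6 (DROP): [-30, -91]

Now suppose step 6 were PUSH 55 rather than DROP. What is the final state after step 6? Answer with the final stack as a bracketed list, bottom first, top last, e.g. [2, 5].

[-30, -91, 6552, 55]

(re-executing from step 6 with the substitution; state before step 6: [-30, -91, 6552])
step 6 (PUSH 55): [-30, -91, 6552, 55]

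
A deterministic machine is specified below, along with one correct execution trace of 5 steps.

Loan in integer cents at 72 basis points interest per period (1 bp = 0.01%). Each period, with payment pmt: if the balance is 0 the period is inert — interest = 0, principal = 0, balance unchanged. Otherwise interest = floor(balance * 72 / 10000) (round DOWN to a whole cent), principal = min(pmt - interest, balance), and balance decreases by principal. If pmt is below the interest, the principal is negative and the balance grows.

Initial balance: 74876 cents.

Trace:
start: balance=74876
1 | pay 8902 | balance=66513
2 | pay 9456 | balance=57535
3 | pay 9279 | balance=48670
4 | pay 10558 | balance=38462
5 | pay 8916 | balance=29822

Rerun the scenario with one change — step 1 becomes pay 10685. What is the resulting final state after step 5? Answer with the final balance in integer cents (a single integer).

(re-executing from step 1 with the substitution; state before step 1: balance=74876)
1 | pay 10685 | balance=64730
2 | pay 9456 | balance=55740
3 | pay 9279 | balance=46862
4 | pay 10558 | balance=36641
5 | pay 8916 | balance=27988

27988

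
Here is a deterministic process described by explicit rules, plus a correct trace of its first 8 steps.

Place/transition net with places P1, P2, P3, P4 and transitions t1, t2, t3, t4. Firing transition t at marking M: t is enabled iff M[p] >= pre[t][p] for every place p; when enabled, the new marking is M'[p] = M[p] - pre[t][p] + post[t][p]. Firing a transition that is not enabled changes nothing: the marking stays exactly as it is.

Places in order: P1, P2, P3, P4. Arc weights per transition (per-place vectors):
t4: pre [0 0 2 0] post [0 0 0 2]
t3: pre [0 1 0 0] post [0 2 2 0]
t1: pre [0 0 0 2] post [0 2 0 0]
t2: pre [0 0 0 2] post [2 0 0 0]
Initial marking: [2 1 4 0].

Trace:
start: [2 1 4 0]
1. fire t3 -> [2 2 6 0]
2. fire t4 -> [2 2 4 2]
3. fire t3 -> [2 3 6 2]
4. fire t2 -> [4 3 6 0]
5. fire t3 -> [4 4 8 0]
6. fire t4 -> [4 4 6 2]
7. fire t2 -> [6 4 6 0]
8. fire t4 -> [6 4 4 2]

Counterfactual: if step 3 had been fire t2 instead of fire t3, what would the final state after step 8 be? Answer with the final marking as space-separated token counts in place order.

(re-executing from step 3 with the substitution; state before step 3: [2 2 4 2])
3. fire t2 -> [4 2 4 0]
4. fire t2 -> [4 2 4 0]
5. fire t3 -> [4 3 6 0]
6. fire t4 -> [4 3 4 2]
7. fire t2 -> [6 3 4 0]
8. fire t4 -> [6 3 2 2]

6 3 2 2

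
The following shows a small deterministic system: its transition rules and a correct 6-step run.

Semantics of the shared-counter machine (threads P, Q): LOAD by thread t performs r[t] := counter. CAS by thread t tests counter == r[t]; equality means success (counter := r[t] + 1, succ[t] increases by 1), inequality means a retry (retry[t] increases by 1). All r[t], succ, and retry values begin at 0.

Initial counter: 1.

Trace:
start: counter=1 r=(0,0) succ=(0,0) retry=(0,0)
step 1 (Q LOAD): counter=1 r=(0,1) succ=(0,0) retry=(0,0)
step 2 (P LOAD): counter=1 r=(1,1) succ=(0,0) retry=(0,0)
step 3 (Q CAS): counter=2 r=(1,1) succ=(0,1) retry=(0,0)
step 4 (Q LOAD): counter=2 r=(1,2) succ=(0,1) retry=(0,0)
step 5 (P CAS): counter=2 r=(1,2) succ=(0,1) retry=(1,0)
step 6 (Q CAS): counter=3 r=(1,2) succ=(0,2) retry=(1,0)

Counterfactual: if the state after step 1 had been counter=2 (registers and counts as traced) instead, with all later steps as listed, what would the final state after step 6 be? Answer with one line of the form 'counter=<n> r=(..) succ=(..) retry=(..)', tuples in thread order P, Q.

state after step 1 := counter=2 r=(0,1) succ=(0,0) retry=(0,0)
step 2 (P LOAD): counter=2 r=(2,1) succ=(0,0) retry=(0,0)
step 3 (Q CAS): counter=2 r=(2,1) succ=(0,0) retry=(0,1)
step 4 (Q LOAD): counter=2 r=(2,2) succ=(0,0) retry=(0,1)
step 5 (P CAS): counter=3 r=(2,2) succ=(1,0) retry=(0,1)
step 6 (Q CAS): counter=3 r=(2,2) succ=(1,0) retry=(0,2)

counter=3 r=(2,2) succ=(1,0) retry=(0,2)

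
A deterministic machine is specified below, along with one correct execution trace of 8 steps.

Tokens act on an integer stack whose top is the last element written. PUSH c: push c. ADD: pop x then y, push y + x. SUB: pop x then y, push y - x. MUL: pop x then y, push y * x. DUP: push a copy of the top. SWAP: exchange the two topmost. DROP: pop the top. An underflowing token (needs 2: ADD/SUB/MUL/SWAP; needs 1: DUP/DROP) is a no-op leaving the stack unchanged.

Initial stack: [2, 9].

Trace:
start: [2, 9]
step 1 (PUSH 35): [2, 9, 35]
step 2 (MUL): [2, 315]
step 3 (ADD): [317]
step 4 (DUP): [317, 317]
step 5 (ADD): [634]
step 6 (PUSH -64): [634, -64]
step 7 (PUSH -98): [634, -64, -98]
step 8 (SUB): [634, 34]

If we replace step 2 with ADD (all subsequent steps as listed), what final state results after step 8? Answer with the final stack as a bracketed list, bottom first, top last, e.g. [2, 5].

(re-executing from step 2 with the substitution; state before step 2: [2, 9, 35])
step 2 (ADD): [2, 44]
step 3 (ADD): [46]
step 4 (DUP): [46, 46]
step 5 (ADD): [92]
step 6 (PUSH -64): [92, -64]
step 7 (PUSH -98): [92, -64, -98]
step 8 (SUB): [92, 34]

[92, 34]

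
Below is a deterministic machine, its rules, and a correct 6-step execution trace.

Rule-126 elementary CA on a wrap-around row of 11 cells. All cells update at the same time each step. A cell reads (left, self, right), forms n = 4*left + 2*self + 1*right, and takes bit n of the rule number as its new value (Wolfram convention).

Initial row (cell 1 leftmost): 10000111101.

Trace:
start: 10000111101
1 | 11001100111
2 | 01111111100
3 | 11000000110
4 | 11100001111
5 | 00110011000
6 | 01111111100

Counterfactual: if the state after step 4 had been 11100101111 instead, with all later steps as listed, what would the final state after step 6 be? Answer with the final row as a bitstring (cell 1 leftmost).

01100001100

state after step 4 := 11100101111
5 | 00111111000
6 | 01100001100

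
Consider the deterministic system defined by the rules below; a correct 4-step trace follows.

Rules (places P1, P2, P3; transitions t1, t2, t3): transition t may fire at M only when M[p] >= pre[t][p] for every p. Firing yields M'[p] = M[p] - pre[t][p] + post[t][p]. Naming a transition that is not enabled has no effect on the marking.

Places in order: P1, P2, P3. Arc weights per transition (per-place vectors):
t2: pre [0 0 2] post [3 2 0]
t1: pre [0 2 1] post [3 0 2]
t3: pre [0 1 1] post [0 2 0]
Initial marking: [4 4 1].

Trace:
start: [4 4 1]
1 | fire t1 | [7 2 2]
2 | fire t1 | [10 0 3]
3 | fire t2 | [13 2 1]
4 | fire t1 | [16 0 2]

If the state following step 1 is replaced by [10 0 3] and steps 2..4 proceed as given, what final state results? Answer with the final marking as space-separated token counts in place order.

16 0 2

state after step 1 := [10 0 3]
2 | fire t1 | [10 0 3]
3 | fire t2 | [13 2 1]
4 | fire t1 | [16 0 2]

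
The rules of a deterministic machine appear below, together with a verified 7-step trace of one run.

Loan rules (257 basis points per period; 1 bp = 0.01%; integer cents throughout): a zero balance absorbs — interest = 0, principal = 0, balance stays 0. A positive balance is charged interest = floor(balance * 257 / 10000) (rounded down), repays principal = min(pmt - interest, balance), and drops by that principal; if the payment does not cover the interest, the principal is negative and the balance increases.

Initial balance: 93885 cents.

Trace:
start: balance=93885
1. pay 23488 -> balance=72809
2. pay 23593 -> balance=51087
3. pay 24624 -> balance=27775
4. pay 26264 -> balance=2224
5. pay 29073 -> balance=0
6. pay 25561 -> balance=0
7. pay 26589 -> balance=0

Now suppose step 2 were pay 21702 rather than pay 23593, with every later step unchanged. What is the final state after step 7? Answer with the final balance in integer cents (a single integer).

(re-executing from step 2 with the substitution; state before step 2: balance=72809)
2. pay 21702 -> balance=52978
3. pay 24624 -> balance=29715
4. pay 26264 -> balance=4214
5. pay 29073 -> balance=0
6. pay 25561 -> balance=0
7. pay 26589 -> balance=0

0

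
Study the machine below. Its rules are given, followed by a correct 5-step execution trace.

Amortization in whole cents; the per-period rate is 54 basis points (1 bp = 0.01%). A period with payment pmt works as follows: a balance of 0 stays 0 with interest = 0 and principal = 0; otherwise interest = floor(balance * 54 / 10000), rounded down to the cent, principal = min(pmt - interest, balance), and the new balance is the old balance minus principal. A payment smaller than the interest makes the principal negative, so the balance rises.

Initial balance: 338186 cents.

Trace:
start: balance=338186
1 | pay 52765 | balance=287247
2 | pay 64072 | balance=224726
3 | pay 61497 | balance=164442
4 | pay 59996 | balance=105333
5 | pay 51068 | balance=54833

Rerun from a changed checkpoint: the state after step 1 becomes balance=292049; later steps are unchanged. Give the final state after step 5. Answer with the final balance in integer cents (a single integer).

59741

state after step 1 := balance=292049
2 | pay 64072 | balance=229554
3 | pay 61497 | balance=169296
4 | pay 59996 | balance=110214
5 | pay 51068 | balance=59741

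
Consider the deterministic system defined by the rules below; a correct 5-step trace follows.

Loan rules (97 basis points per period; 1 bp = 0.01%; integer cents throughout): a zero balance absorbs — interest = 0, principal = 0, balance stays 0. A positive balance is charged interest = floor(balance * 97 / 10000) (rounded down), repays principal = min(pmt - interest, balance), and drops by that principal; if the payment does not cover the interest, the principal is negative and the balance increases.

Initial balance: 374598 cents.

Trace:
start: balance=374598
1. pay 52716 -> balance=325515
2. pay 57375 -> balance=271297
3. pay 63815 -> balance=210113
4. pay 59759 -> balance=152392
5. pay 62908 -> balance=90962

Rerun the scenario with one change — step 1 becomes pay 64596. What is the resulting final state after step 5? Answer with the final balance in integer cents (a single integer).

78614

(re-executing from step 1 with the substitution; state before step 1: balance=374598)
1. pay 64596 -> balance=313635
2. pay 57375 -> balance=259302
3. pay 63815 -> balance=198002
4. pay 59759 -> balance=140163
5. pay 62908 -> balance=78614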